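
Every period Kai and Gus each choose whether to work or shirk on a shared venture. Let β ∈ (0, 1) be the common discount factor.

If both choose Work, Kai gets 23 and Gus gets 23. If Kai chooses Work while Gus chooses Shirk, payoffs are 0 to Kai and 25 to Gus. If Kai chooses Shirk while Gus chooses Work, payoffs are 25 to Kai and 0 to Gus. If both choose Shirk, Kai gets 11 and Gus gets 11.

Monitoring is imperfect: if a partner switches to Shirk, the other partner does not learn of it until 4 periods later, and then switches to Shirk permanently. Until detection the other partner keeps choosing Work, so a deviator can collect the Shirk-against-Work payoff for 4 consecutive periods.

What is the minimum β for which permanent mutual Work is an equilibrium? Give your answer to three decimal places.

Deviating for the 4 undetected periods gains 25−23 = 2 per period over cooperation, then loses 23−11 = 12 per period forever once punishment starts.
Gain: 2(1 + β + … + β^3); loss: 12·β^4/(1−β).
No profitable deviation ⇔ 2(1−β^4) ≤ 12·β^4, i.e. β^4 ≥ 2/(2+12) = 1/7.
Hence β ≥ (1/7)^(1/4) ≈ 0.615.

0.615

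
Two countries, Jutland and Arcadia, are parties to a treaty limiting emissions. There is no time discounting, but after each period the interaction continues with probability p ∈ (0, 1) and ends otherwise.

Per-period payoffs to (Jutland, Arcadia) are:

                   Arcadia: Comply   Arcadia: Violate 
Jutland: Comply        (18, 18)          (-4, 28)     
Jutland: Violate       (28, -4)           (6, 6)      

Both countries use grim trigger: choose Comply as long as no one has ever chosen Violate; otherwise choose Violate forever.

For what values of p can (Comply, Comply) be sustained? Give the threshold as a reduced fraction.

5/11

Expected cooperation value is 18 + p·18 + p²·18 + … = 18/(1−p); deviation gives 28 + p·6/(1−p).
18 ≥ 28(1−p) + 6p ⇒ 22p ≥ 10 ⇒ p ≥ 10/22 = 5/11.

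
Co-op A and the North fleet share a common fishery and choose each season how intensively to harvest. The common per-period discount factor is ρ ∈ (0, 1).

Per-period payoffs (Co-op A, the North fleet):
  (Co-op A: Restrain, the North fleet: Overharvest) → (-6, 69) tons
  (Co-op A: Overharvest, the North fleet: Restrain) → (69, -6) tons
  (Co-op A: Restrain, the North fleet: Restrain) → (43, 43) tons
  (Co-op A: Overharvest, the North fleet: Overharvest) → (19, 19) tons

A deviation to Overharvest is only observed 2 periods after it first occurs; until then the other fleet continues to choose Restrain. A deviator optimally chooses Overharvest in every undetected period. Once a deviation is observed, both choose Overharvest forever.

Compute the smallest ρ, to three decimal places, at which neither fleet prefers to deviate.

A deviator earns 69 for 2 periods, then 19 forever; cooperating earns 43 forever. Multiplying the IC by (1−ρ):
43 ≥ 69(1−ρ^2) + 19ρ^2, so 50·ρ^2 ≥ 26 and ρ^2 ≥ 13/25.
ρ ≥ (13/25)^(1/2) ≈ 0.721.

0.721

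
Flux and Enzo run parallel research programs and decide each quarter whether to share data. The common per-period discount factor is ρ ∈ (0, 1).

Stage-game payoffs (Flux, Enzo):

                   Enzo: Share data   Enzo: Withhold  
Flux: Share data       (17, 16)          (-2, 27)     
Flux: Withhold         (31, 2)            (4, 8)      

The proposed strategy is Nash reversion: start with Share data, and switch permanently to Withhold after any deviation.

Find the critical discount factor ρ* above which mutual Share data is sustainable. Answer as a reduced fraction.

11/19

Flux: cooperation gives 17 each period; deviation gives 31 once then 4 forever.
  17/(1−ρ) ≥ 31 + 4ρ/(1−ρ) ⇒ ρ ≥ 14/27.
Enzo: cooperation gives 16 each period; deviation gives 27 once then 8 forever.
  ρ ≥ 11/19.
Both must hold, so the binding constraint is Enzo's: ρ ≥ 11/19.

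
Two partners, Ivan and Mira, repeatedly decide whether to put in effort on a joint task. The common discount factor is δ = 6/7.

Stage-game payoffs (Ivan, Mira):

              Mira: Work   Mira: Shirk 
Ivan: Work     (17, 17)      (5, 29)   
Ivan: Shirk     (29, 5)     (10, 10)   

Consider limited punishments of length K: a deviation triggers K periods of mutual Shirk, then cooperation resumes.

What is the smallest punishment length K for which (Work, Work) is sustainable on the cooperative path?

Need Σ_{k=1}^{K} δ^k ≥ (29−17)/(17−10) = 1.7143 at δ = 6/7.
At K = 2 the sum is 1.5918 < 1.7143; at K = 3 it is 2.2216 ≥ 1.7143.
So the minimum punishment length is K = 3.

3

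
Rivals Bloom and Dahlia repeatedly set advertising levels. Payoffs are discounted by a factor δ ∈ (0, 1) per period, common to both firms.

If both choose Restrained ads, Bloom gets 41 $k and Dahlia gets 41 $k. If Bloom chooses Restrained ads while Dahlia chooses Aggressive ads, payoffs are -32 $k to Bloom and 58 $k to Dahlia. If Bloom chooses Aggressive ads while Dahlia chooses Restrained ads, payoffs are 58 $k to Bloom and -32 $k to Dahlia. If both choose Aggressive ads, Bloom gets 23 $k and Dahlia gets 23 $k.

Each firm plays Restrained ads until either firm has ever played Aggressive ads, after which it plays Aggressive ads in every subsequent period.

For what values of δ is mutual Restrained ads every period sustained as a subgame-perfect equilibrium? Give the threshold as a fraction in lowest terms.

17/35

Under grim trigger the critical discount factor is (T−C)/(T−P) with T = 58, C = 41, P = 23.
δ* = (58−41)/(58−23) = 17/35.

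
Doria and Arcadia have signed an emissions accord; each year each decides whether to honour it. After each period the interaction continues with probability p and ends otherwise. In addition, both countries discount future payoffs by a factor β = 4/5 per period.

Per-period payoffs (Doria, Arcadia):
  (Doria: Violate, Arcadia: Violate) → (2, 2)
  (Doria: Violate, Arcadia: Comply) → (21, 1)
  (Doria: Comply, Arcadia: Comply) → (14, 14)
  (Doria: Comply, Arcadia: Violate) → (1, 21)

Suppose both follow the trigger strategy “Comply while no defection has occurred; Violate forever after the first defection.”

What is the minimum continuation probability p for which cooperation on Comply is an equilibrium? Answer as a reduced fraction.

With continuation probability p and discount β, the effective per-period discount factor is βp.
Grim-trigger IC: βp ≥ (21−14)/(21−2) = 7/19.
So p ≥ (7/19)/(4/5) = 35/76.

35/76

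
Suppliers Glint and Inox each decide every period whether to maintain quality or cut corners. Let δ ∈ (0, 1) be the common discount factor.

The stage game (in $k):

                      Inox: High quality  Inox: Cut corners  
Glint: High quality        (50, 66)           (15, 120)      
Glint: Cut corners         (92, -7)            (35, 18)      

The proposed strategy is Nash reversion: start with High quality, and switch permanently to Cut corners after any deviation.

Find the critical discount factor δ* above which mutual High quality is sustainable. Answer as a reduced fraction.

14/19

For Glint: deviation gain 92−50 = 42, per-period punishment loss 50−35 = 15. IC gives δ ≥ 42/57 = 14/19.
For Inox: gain 54, loss 48 per period, so δ ≥ 54/102 = 9/17.
The tighter constraint is Glint's, so cooperation needs δ ≥ 14/19.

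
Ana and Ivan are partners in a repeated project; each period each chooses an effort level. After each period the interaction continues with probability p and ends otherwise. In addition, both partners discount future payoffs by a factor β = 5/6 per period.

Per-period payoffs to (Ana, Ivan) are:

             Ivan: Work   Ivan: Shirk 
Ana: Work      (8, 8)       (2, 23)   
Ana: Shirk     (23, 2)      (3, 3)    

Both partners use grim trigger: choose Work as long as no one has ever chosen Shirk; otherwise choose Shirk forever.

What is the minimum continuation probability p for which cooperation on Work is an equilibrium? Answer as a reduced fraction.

9/10

With continuation probability p and discount β, the effective per-period discount factor is βp.
Grim-trigger IC: βp ≥ (23−8)/(23−3) = 3/4.
So p ≥ (3/4)/(5/6) = 9/10.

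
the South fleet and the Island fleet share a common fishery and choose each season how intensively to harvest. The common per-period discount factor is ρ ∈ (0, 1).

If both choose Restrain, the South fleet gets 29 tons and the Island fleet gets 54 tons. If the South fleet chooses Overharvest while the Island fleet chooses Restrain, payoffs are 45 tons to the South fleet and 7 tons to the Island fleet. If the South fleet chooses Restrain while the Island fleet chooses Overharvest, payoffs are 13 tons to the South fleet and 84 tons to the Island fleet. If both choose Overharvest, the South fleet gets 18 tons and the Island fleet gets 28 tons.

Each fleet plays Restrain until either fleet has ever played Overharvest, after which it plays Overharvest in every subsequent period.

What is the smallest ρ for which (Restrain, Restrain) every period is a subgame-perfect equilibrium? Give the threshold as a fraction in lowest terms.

For the South fleet: deviation gain 45−29 = 16, per-period punishment loss 29−18 = 11. IC gives ρ ≥ 16/27.
For the Island fleet: gain 30, loss 26 per period, so ρ ≥ 30/56 = 15/28.
The tighter constraint is the South fleet's, so cooperation needs ρ ≥ 16/27.

16/27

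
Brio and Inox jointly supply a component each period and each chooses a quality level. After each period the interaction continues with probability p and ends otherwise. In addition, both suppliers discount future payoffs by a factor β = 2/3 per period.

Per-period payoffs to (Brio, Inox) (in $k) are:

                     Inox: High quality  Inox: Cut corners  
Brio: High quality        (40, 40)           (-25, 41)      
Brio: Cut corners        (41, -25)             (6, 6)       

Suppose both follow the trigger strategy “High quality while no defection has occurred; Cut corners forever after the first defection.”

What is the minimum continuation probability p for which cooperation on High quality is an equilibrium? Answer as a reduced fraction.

3/70

With continuation probability p and discount β, the effective per-period discount factor is βp.
Grim-trigger IC: βp ≥ (41−40)/(41−6) = 1/35.
So p ≥ (1/35)/(2/3) = 3/70.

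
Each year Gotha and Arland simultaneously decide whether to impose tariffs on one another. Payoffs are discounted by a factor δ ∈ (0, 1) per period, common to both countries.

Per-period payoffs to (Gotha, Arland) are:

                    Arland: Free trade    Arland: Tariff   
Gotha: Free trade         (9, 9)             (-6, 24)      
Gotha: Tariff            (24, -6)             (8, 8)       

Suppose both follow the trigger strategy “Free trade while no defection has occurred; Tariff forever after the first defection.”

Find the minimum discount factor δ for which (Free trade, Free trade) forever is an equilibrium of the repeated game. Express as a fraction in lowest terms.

15/16

One-period gain from deviating is 24 − 9 = 15. The loss is 9 − 8 = 1 in every subsequent period, with present value 1·δ/(1−δ).
Deviation is unprofitable when 1·δ/(1−δ) ≥ 15, i.e. δ/(1−δ) ≥ 15.
Equivalently δ ≥ 15/(15+1) = 15/16.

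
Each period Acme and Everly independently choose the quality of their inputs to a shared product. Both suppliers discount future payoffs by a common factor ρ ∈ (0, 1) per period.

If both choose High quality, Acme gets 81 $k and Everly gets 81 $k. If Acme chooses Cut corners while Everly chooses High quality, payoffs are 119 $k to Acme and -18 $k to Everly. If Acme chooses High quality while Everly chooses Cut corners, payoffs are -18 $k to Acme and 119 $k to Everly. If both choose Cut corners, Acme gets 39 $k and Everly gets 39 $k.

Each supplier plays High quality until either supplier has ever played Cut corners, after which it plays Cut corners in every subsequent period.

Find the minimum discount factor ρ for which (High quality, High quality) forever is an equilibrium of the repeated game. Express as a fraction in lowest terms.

19/40

81/(1−ρ) ≥ 119 + 39ρ/(1−ρ)
81 ≥ 119 − 80ρ
ρ ≥ 38/80 = 19/40.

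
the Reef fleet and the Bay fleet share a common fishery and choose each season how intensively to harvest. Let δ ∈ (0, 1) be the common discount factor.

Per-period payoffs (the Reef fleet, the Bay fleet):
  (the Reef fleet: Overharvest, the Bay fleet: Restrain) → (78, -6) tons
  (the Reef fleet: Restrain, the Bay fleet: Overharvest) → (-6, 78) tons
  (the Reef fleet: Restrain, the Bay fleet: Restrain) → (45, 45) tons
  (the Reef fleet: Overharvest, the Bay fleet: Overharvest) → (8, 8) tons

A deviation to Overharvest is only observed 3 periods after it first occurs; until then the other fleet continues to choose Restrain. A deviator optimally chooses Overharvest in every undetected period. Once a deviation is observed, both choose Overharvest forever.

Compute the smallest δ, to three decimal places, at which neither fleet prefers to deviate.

0.778

A deviator earns 78 for 3 periods, then 8 forever; cooperating earns 45 forever. Multiplying the IC by (1−δ):
45 ≥ 78(1−δ^3) + 8δ^3, so 70·δ^3 ≥ 33 and δ^3 ≥ 33/70.
δ ≥ (33/70)^(1/3) ≈ 0.778.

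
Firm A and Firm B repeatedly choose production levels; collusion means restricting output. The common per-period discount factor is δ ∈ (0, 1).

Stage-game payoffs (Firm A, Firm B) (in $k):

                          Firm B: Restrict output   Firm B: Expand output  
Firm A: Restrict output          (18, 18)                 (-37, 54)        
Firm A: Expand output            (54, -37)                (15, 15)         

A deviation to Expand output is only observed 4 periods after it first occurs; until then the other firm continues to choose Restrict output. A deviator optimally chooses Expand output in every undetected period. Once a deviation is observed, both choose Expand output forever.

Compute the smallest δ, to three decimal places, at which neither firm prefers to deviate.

0.980

The best deviation is to choose Expand output for all 4 undetected periods, earning 54 each, then 15 forever once detected.
Deviation value: 54(1−δ^4)/(1−δ) + 15δ^4/(1−δ); cooperation value: 18/(1−δ).
IC: 18 ≥ 54(1−δ^4) + 15δ^4 = 54 − 39δ^4.
So δ^4 ≥ 36/39 = 12/13, giving δ ≥ (12/13)^(1/4) ≈ 0.980.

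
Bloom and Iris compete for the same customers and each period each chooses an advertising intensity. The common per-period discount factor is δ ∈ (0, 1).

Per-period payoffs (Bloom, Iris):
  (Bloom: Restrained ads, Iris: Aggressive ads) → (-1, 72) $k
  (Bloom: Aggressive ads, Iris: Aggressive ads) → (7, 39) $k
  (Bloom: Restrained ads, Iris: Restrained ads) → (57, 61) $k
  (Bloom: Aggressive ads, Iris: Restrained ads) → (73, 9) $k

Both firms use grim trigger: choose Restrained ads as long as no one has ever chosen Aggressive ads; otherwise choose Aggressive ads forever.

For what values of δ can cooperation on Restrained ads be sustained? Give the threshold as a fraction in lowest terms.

Bloom: cooperation gives 57 each period; deviation gives 73 once then 7 forever.
  57/(1−δ) ≥ 73 + 7δ/(1−δ) ⇒ δ ≥ 16/66 = 8/33.
Iris: cooperation gives 61 each period; deviation gives 72 once then 39 forever.
  δ ≥ 11/33 = 1/3.
Both must hold, so the binding constraint is Iris's: δ ≥ 1/3.

1/3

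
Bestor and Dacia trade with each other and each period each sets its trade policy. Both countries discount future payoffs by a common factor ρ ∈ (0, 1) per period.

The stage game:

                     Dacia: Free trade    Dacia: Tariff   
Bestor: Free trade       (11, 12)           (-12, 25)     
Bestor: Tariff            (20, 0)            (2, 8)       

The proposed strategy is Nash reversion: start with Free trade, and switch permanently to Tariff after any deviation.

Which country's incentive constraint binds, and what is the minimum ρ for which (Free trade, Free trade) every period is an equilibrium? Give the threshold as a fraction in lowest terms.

Dacia; ρ ≥ 13/17

For Bestor: deviation gain 20−11 = 9, per-period punishment loss 11−2 = 9. IC gives ρ ≥ 9/18 = 1/2.
For Dacia: gain 13, loss 4 per period, so ρ ≥ 13/17.
The tighter constraint is Dacia's, so cooperation needs ρ ≥ 13/17.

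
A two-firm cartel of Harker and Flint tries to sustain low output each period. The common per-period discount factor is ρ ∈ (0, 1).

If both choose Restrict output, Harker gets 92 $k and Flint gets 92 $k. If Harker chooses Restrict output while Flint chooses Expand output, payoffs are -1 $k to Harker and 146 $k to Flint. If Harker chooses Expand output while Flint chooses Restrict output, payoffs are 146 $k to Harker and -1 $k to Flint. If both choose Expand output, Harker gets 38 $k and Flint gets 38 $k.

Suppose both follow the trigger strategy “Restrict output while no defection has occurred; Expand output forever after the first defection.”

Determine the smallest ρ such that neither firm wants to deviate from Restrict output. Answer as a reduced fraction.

1/2

92/(1−ρ) ≥ 146 + 38ρ/(1−ρ)
92 ≥ 146 − 108ρ
ρ ≥ 54/108 = 1/2.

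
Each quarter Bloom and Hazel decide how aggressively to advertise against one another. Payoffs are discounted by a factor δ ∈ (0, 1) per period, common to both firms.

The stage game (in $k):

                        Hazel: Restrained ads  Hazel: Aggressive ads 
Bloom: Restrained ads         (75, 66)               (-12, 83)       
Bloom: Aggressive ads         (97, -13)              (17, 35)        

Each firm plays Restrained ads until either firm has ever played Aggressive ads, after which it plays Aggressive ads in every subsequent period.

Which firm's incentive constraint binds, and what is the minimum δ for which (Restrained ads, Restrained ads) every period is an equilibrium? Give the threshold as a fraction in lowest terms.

Hazel; δ ≥ 17/48

Bloom: cooperation gives 75 each period; deviation gives 97 once then 17 forever.
  75/(1−δ) ≥ 97 + 17δ/(1−δ) ⇒ δ ≥ 22/80 = 11/40.
Hazel: cooperation gives 66 each period; deviation gives 83 once then 35 forever.
  δ ≥ 17/48.
Both must hold, so the binding constraint is Hazel's: δ ≥ 17/48.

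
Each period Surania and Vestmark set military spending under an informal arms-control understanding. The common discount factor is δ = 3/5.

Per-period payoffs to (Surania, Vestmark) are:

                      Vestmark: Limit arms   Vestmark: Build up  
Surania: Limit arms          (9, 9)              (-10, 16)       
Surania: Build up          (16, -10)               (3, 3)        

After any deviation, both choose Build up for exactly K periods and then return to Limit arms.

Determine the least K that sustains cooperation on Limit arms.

3

Need Σ_{k=1}^{K} δ^k ≥ (16−9)/(9−3) = 1.1667 at δ = 3/5.
At K = 2 the sum is 0.9600 < 1.1667; at K = 3 it is 1.1760 ≥ 1.1667.
So the minimum punishment length is K = 3.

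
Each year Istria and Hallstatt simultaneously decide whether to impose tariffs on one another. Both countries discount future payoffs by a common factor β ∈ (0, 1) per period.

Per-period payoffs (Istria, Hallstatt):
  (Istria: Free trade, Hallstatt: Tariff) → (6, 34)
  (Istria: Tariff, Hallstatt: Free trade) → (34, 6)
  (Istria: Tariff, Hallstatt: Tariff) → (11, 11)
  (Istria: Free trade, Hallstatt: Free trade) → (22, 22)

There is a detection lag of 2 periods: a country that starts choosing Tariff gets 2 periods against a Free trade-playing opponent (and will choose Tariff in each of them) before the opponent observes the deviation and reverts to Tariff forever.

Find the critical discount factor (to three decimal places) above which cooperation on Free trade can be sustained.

Deviating for the 2 undetected periods gains 34−22 = 12 per period over cooperation, then loses 22−11 = 11 per period forever once punishment starts.
Gain: 12(1 + β + … + β^1); loss: 11·β^2/(1−β).
No profitable deviation ⇔ 12(1−β^2) ≤ 11·β^2, i.e. β^2 ≥ 12/(12+11) = 12/23.
Hence β ≥ (12/23)^(1/2) ≈ 0.722.

0.722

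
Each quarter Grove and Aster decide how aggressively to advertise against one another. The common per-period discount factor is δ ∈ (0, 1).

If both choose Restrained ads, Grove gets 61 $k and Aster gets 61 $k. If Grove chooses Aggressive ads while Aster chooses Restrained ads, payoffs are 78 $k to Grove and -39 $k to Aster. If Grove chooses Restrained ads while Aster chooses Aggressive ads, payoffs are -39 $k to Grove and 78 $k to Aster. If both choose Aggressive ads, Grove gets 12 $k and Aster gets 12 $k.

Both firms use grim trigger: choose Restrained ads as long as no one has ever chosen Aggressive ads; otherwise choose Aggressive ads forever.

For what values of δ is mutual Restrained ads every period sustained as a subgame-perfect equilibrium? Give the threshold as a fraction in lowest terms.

17/66

Cooperation forever yields 61 each period: 61/(1−δ).
Deviating yields 78 once, then 12 forever: 78 + 12δ/(1−δ).
No profitable deviation requires 61/(1−δ) ≥ 78 + 12δ/(1−δ).
Multiplying by (1−δ): 61 ≥ 78(1−δ) + 12δ = 78 − 66δ.
So 66δ ≥ 17, i.e. δ ≥ 17/66.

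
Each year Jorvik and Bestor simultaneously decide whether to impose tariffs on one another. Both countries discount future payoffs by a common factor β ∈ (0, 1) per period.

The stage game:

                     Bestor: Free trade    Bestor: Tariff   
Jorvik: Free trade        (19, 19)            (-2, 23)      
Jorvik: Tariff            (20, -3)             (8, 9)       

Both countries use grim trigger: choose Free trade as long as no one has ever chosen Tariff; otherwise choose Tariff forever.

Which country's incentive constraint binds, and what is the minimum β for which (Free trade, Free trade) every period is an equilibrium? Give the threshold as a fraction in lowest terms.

Bestor; β ≥ 2/7

For Jorvik: deviation gain 20−19 = 1, per-period punishment loss 19−8 = 11. IC gives β ≥ 1/12.
For Bestor: gain 4, loss 10 per period, so β ≥ 4/14 = 2/7.
The tighter constraint is Bestor's, so cooperation needs β ≥ 2/7.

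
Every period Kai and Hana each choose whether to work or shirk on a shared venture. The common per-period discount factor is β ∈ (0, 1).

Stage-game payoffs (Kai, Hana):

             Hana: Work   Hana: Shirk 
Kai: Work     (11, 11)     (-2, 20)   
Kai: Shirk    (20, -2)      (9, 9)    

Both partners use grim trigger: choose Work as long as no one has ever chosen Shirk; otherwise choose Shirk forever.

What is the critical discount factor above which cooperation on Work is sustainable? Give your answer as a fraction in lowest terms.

9/11

Cooperation forever yields 11 each period: 11/(1−β).
Deviating yields 20 once, then 9 forever: 20 + 9β/(1−β).
No profitable deviation requires 11/(1−β) ≥ 20 + 9β/(1−β).
Multiplying by (1−β): 11 ≥ 20(1−β) + 9β = 20 − 11β.
So 11β ≥ 9, i.e. β ≥ 9/11.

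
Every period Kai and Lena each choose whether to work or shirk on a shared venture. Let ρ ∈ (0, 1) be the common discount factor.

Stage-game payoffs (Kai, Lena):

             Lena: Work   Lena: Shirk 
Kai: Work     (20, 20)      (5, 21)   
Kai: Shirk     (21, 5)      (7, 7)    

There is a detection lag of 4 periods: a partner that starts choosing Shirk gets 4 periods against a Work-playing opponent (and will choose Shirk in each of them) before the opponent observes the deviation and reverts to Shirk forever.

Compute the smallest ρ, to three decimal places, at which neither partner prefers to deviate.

0.517

The best deviation is to choose Shirk for all 4 undetected periods, earning 21 each, then 7 forever once detected.
Deviation value: 21(1−ρ^4)/(1−ρ) + 7ρ^4/(1−ρ); cooperation value: 20/(1−ρ).
IC: 20 ≥ 21(1−ρ^4) + 7ρ^4 = 21 − 14ρ^4.
So ρ^4 ≥ 1/14, giving ρ ≥ (1/14)^(1/4) ≈ 0.517.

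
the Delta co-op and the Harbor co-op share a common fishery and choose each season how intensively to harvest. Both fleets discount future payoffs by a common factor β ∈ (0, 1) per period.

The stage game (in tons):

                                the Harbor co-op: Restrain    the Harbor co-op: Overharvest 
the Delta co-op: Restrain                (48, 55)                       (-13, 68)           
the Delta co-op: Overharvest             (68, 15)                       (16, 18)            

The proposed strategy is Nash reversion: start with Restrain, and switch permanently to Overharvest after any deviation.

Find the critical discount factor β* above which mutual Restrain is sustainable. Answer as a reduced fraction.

the Delta co-op: cooperation gives 48 each period; deviation gives 68 once then 16 forever.
  48/(1−β) ≥ 68 + 16β/(1−β) ⇒ β ≥ 20/52 = 5/13.
the Harbor co-op: cooperation gives 55 each period; deviation gives 68 once then 18 forever.
  β ≥ 13/50.
Both must hold, so the binding constraint is the Delta co-op's: β ≥ 5/13.

5/13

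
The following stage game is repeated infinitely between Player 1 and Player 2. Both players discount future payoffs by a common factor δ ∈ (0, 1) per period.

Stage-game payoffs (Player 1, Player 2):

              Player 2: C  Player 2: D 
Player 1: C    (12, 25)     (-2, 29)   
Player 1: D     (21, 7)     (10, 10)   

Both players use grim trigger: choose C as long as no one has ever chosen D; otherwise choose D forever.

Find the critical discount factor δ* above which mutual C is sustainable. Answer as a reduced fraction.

9/11

Player 1's threshold: (21−12)/(21−10) = 9/11.
Player 2's threshold: (29−25)/(29−10) = 4/19.
9/11 > 4/19, so Player 1 binds and δ* = 9/11.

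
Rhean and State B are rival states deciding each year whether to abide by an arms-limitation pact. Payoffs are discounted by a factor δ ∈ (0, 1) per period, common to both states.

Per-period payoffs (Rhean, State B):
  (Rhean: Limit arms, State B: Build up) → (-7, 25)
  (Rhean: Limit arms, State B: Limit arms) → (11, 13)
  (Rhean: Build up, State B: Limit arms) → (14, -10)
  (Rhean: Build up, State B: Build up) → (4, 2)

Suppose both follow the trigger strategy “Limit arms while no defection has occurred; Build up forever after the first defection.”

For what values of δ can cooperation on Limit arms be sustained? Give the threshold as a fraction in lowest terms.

12/23

Rhean's threshold: (14−11)/(14−4) = 3/10.
State B's threshold: (25−13)/(25−2) = 12/23.
3/10 < 12/23, so State B binds and δ* = 12/23.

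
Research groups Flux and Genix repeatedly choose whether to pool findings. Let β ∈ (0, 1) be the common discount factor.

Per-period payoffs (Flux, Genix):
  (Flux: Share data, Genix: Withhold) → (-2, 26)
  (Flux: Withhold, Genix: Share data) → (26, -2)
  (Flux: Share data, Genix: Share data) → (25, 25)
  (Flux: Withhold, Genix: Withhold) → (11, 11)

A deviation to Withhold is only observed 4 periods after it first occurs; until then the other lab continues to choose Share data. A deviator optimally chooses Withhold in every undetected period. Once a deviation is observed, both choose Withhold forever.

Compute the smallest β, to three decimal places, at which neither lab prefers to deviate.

The best deviation is to choose Withhold for all 4 undetected periods, earning 26 each, then 11 forever once detected.
Deviation value: 26(1−β^4)/(1−β) + 11β^4/(1−β); cooperation value: 25/(1−β).
IC: 25 ≥ 26(1−β^4) + 11β^4 = 26 − 15β^4.
So β^4 ≥ 1/15, giving β ≥ (1/15)^(1/4) ≈ 0.508.

0.508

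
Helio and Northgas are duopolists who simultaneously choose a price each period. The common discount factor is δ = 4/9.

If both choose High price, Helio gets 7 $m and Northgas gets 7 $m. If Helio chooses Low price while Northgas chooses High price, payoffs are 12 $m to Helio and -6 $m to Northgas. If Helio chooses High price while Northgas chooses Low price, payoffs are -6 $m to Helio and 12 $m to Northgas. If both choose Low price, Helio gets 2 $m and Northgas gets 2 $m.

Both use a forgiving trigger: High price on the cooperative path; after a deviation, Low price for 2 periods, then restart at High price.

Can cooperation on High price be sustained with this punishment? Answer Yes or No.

IC: δ+…+δ^2 ≥ (12−7)/(7−2) = 1.
At δ = 4/9: partial sum = 0.6420 < 1.0000. Cooperation not sustainable.

No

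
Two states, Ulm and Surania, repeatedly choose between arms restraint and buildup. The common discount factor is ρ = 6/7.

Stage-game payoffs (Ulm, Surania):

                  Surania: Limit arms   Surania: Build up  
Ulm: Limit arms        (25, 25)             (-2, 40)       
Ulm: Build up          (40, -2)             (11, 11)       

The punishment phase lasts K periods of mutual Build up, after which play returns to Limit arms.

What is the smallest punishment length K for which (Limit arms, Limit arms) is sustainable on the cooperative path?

Need Σ_{k=1}^{K} ρ^k ≥ (40−25)/(25−11) = 1.0714 at ρ = 6/7.
At K = 1 the sum is 0.8571 < 1.0714; at K = 2 it is 1.5918 ≥ 1.0714.
So the minimum punishment length is K = 2.

2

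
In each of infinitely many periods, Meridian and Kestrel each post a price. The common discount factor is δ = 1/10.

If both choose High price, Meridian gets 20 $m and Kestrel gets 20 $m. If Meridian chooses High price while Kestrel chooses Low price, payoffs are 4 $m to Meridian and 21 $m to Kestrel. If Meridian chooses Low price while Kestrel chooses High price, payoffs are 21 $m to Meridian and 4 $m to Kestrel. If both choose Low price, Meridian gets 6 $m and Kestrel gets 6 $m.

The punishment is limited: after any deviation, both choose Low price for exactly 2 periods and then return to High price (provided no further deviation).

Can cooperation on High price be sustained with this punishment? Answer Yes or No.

Yes

Comparing payoff streams over the 3 periods until play realigns: cooperate → 20(1+δ+…+δ^2); deviate → 21 + 6(δ+…+δ^2).
Cooperation is sustained iff (20−6)(δ+…+δ^2) ≥ 21−20.
δ+…+δ^2 = 1/10·(1−(1/10)^2)/(1−1/10) = 0.1100, and (21−20)/(20−6) = 0.0714.
0.1100 ≥ 0.0714, so cooperation is sustainable.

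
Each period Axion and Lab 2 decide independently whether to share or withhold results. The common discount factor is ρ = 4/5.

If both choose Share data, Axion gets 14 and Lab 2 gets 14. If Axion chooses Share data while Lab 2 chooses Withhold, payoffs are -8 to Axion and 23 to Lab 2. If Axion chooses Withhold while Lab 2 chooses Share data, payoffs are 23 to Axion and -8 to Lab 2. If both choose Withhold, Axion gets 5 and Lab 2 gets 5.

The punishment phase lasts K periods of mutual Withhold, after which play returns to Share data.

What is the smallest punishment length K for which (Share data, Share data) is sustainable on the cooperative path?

2

Need Σ_{k=1}^{K} ρ^k ≥ (23−14)/(14−5) = 1.0000 at ρ = 4/5.
At K = 1 the sum is 0.8000 < 1.0000; at K = 2 it is 1.4400 ≥ 1.0000.
So the minimum punishment length is K = 2.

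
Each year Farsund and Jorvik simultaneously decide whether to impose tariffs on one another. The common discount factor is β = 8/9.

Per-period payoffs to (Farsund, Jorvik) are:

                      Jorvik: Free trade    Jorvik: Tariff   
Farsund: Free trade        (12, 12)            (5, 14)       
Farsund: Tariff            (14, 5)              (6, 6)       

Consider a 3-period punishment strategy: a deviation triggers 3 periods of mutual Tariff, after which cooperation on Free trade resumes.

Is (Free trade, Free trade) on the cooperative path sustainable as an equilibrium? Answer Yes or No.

Yes

IC: β+…+β^3 ≥ (14−12)/(12−6) = 1/3.
At β = 8/9: partial sum = 2.3813 ≥ 0.3333. Cooperation sustainable.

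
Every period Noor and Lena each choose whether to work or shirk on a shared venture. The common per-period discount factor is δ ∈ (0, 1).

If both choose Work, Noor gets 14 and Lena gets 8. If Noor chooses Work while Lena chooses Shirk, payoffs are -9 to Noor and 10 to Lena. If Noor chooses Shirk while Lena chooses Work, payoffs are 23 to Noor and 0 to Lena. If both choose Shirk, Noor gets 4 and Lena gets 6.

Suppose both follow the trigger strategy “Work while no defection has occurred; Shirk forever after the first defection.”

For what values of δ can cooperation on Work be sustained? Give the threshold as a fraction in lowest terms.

1/2

Noor's threshold: (23−14)/(23−4) = 9/19.
Lena's threshold: (10−8)/(10−6) = 1/2.
9/19 < 1/2, so Lena binds and δ* = 1/2.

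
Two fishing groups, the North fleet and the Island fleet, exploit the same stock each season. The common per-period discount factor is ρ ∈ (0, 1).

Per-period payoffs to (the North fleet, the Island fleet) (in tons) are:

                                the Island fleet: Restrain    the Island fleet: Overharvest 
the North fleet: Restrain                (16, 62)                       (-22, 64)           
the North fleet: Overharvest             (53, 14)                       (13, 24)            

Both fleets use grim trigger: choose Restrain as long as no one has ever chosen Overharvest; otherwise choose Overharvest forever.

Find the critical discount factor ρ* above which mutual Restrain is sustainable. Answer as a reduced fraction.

For the North fleet: deviation gain 53−16 = 37, per-period punishment loss 16−13 = 3. IC gives ρ ≥ 37/40.
For the Island fleet: gain 2, loss 38 per period, so ρ ≥ 2/40 = 1/20.
The tighter constraint is the North fleet's, so cooperation needs ρ ≥ 37/40.

37/40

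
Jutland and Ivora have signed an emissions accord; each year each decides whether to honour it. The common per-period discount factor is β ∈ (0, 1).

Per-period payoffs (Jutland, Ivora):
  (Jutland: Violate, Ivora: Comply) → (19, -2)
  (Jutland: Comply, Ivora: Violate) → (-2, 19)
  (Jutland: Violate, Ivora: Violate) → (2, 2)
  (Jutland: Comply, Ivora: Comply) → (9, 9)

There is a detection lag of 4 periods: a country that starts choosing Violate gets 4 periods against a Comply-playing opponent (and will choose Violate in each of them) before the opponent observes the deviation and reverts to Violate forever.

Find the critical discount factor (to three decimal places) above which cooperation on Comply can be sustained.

0.876

The best deviation is to choose Violate for all 4 undetected periods, earning 19 each, then 2 forever once detected.
Deviation value: 19(1−β^4)/(1−β) + 2β^4/(1−β); cooperation value: 9/(1−β).
IC: 9 ≥ 19(1−β^4) + 2β^4 = 19 − 17β^4.
So β^4 ≥ 10/17, giving β ≥ (10/17)^(1/4) ≈ 0.876.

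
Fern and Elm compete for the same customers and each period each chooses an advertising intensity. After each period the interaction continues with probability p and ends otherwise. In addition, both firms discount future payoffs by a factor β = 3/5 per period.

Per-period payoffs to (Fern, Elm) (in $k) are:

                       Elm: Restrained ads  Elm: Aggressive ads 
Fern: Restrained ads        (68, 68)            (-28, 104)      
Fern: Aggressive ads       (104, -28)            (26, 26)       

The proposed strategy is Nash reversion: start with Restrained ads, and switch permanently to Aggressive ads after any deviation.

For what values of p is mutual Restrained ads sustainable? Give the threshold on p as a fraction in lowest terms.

Expected continuation weight on next period's payoff is β·p = 3/5·p, which plays the role of the discount factor.
Cooperation requires 3/5·p ≥ (104−68)/(104−26) = 6/13, hence p ≥ 10/13.

10/13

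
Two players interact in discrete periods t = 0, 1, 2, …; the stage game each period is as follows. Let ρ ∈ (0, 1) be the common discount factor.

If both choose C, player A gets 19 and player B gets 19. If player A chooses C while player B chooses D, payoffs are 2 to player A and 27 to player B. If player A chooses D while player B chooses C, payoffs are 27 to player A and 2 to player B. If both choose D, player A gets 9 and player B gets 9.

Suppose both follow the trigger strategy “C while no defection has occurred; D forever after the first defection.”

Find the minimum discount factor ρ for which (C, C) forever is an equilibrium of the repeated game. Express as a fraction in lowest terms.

4/9

Under grim trigger the critical discount factor is (T−C)/(T−P) with T = 27, C = 19, P = 9.
ρ* = (27−19)/(27−9) = 8/18 = 4/9.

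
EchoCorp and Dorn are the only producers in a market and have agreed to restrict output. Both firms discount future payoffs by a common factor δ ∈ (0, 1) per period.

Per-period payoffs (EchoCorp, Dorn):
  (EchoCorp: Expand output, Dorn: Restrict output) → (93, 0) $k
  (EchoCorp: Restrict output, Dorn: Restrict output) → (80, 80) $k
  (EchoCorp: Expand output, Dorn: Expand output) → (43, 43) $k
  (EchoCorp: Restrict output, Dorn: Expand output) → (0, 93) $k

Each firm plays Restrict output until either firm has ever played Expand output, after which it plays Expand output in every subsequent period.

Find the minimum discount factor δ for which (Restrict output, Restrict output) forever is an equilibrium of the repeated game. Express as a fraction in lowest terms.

Cooperation forever yields 80 each period: 80/(1−δ).
Deviating yields 93 once, then 43 forever: 93 + 43δ/(1−δ).
No profitable deviation requires 80/(1−δ) ≥ 93 + 43δ/(1−δ).
Multiplying by (1−δ): 80 ≥ 93(1−δ) + 43δ = 93 − 50δ.
So 50δ ≥ 13, i.e. δ ≥ 13/50.

13/50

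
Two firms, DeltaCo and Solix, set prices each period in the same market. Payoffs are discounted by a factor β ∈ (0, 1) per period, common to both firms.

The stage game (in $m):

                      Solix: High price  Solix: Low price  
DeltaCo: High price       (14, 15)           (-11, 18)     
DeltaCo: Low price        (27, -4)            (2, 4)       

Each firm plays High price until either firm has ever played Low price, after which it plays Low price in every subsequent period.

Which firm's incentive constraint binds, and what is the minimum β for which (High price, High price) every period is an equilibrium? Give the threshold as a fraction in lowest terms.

DeltaCo's threshold: (27−14)/(27−2) = 13/25.
Solix's threshold: (18−15)/(18−4) = 3/14.
13/25 > 3/14, so DeltaCo binds and β* = 13/25.

DeltaCo; β ≥ 13/25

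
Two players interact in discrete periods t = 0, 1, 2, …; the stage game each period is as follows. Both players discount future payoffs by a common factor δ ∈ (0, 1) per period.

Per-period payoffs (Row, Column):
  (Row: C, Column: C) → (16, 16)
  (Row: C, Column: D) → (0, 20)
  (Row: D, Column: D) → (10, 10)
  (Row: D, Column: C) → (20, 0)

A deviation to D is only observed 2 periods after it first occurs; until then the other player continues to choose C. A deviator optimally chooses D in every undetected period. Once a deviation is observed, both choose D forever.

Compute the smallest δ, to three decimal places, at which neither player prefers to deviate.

Deviating for the 2 undetected periods gains 20−16 = 4 per period over cooperation, then loses 16−10 = 6 per period forever once punishment starts.
Gain: 4(1 + δ + … + δ^1); loss: 6·δ^2/(1−δ).
No profitable deviation ⇔ 4(1−δ^2) ≤ 6·δ^2, i.e. δ^2 ≥ 4/(4+6) = 2/5.
Hence δ ≥ (2/5)^(1/2) ≈ 0.632.

0.632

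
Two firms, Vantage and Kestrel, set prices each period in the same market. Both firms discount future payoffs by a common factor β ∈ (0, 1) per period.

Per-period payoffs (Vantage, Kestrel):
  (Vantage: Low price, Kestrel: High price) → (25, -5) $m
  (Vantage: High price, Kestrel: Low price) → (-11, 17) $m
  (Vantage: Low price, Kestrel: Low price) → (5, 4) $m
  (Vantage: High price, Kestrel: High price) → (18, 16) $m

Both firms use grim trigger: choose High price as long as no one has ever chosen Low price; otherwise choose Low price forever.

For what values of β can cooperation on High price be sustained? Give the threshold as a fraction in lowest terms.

7/20

Vantage: cooperation gives 18 each period; deviation gives 25 once then 5 forever.
  18/(1−β) ≥ 25 + 5β/(1−β) ⇒ β ≥ 7/20.
Kestrel: cooperation gives 16 each period; deviation gives 17 once then 4 forever.
  β ≥ 1/13.
Both must hold, so the binding constraint is Vantage's: β ≥ 7/20.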